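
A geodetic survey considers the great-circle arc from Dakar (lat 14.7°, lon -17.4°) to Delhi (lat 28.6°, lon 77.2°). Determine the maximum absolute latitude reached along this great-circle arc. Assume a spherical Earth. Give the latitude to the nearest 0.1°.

≈ 32.0°

The great circle lies in the plane with unit normal n̂ = (p₁ × p₂)/|p₁ × p₂|.
Here n̂_z ≈ +0.848; the vertex latitude is φ_max = arccos|n̂_z| ≈ 32.0°.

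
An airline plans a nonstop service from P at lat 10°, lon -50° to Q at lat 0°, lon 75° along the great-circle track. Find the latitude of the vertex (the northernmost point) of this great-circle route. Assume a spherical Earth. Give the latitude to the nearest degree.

The great circle lies in the plane with unit normal n̂ = (p₁ × p₂)/|p₁ × p₂|.
Here n̂_z ≈ +0.978; the vertex latitude is φ_max = arccos|n̂_z| ≈ 12.1°.
Check via Clairaut: cos φ_max = |cos φ₁| · sin C = cos(10.0°)·sin(83.1°) ≈ 0.978, again giving ≈ 12.1°.

≈ 12°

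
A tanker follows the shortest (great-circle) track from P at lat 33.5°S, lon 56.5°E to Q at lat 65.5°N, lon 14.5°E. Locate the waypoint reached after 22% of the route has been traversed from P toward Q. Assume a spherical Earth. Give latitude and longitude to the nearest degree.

≈ lat 11°S, lon 50°E

Convert each endpoint to a unit vector on the sphere (x = cos φ cos λ, y = cos φ sin λ, z = sin φ).
The central angle between the endpoints is δ = arccos(p₁·p₂) ≈ 1.819 rad (104.2°).
Interpolate at f = 0.22 with slerp weights a = sin((1−f)δ)/sin δ ≈ 1.020, b = sin(fδ)/sin δ ≈ 0.402.
p = a·p₁ + b·p₂ ≈ (0.631, 0.751, -0.197); φ = arcsin(p_z) ≈ -11.37°, λ = atan2(p_y, p_x) ≈ 49.97°.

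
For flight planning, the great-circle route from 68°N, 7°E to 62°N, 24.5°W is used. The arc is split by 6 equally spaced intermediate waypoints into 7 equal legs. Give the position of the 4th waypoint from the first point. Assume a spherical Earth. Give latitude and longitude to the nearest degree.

≈ 65°N, 13°W

The haversine formula gives a central angle δ ≈ 0.251 rad (14.4°) between the endpoints.
Interpolate at f = 4/7 with slerp weights a = sin((1−f)δ)/sin δ ≈ 0.432, b = sin(fδ)/sin δ ≈ 0.576.
p = a·p₁ + b·p₂ ≈ (0.407, -0.092, 0.909); φ = arcsin(p_z) ≈ 65.36°, λ = atan2(p_y, p_x) ≈ -12.79°.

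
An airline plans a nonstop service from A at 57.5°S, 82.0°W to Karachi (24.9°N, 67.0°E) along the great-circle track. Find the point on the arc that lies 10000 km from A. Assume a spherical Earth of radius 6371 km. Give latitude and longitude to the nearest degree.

Convert each endpoint to a unit vector on the sphere (x = cos φ cos λ, y = cos φ sin λ, z = sin φ).
The central angle between the endpoints is δ = arccos(p₁·p₂) ≈ 2.454 rad (140.6°). The total great-circle distance is δ·R ≈ 2.454 × 6371 ≈ 15635 km, so the target fraction is f = 10000/15635 ≈ 0.640.
Interpolate at f ≈ 0.640 with slerp weights a = sin((1−f)δ)/sin δ ≈ 1.219, b = sin(fδ)/sin δ ≈ 1.576.
p = a·p₁ + b·p₂ ≈ (0.650, 0.667, -0.365); φ = arcsin(p_z) ≈ -21.39°, λ = atan2(p_y, p_x) ≈ 45.76°.

≈ 21°S, 46°E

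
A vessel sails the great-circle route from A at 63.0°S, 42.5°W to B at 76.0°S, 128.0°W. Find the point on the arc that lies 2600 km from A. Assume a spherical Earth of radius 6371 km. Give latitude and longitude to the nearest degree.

≈ 77°S, 103°W

Write both endpoints as unit vectors p₁, p₂ with components (cos φ cos λ, cos φ sin λ, sin φ).
The central angle between the endpoints is δ = arccos(p₁·p₂) ≈ 0.509 rad (29.2°). The total great-circle distance is δ·R ≈ 0.509 × 6371 ≈ 3244 km, so the target fraction is f = 2600/3244 ≈ 0.802.
Interpolate at f ≈ 0.802 with slerp weights a = sin((1−f)δ)/sin δ ≈ 0.207, b = sin(fδ)/sin δ ≈ 0.814.
p = a·p₁ + b·p₂ ≈ (-0.052, -0.219, -0.974); φ = arcsin(p_z) ≈ -77.01°, λ = atan2(p_y, p_x) ≈ -103.37°.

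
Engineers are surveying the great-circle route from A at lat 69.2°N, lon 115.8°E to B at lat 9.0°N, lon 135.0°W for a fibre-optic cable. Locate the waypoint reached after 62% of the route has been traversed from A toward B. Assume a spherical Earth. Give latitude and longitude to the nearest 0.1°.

≈ lat 40.1°N, lon 149.0°W

Write both endpoints as unit vectors p₁, p₂ with components (cos φ cos λ, cos φ sin λ, sin φ).
The central angle between the endpoints is δ = arccos(p₁·p₂) ≈ 1.540 rad (88.2°).
Interpolate at f = 0.62 with slerp weights a = sin((1−f)δ)/sin δ ≈ 0.553, b = sin(fδ)/sin δ ≈ 0.817.
p = a·p₁ + b·p₂ ≈ (-0.656, -0.394, 0.644); φ = arcsin(p_z) ≈ 40.11°, λ = atan2(p_y, p_x) ≈ -149.02°.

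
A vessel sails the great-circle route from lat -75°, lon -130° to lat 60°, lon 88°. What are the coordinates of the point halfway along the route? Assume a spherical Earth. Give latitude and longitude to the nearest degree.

Write both endpoints as unit vectors p₁, p₂ with components (cos φ cos λ, cos φ sin λ, sin φ).
The central angle between the endpoints is δ = arccos(p₁·p₂) ≈ 2.789 rad (159.8°).
Interpolate at f = 1/2 with slerp weights a = sin((1−f)δ)/sin δ ≈ 2.851, b = sin(fδ)/sin δ ≈ 2.851.
p = a·p₁ + b·p₂ ≈ (-0.425, 0.859, -0.285); φ = arcsin(p_z) ≈ -16.55°, λ = atan2(p_y, p_x) ≈ 116.29°.

≈ lat -17°, lon 116°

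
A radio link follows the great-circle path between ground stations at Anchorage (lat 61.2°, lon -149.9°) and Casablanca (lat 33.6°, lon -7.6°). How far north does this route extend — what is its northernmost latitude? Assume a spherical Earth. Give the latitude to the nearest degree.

≈ 76°

The great circle lies in the plane with unit normal n̂ = (p₁ × p₂)/|p₁ × p₂|.
Here n̂_z ≈ +0.249; the vertex latitude is φ_max = arccos|n̂_z| ≈ 75.6°.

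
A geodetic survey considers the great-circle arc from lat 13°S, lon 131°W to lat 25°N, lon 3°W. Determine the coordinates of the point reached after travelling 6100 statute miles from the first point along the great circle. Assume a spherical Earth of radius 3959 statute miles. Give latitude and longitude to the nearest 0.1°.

≈ lat 20.8°N, lon 47.9°W

Convert each endpoint to a unit vector on the sphere (x = cos φ cos λ, y = cos φ sin λ, z = sin φ).
The central angle between the endpoints is δ = arccos(p₁·p₂) ≈ 2.264 rad (129.7°). The total great-circle distance is δ·R ≈ 2.264 × 3959 ≈ 8962 mi, so the target fraction is f = 6100/8962 ≈ 0.681.
Interpolate at f ≈ 0.681 with slerp weights a = sin((1−f)δ)/sin δ ≈ 0.860, b = sin(fδ)/sin δ ≈ 1.299.
p = a·p₁ + b·p₂ ≈ (0.626, -0.694, 0.356); φ = arcsin(p_z) ≈ 20.83°, λ = atan2(p_y, p_x) ≈ -47.94°.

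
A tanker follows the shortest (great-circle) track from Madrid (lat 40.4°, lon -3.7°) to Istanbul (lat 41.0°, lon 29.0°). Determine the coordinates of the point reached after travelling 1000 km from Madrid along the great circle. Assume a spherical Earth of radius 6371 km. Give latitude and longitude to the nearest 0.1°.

Write both endpoints as unit vectors p₁, p₂ with components (cos φ cos λ, cos φ sin λ, sin φ).
The central angle between the endpoints is δ = arccos(p₁·p₂) ≈ 0.430 rad (24.7°). The total great-circle distance is δ·R ≈ 0.430 × 6371 ≈ 2741 km, so the target fraction is f = 1000/2741 ≈ 0.365.
Interpolate at f ≈ 0.365 with slerp weights a = sin((1−f)δ)/sin δ ≈ 0.647, b = sin(fδ)/sin δ ≈ 0.375.
p = a·p₁ + b·p₂ ≈ (0.739, 0.105, 0.665); φ = arcsin(p_z) ≈ 41.70°, λ = atan2(p_y, p_x) ≈ 8.11°.

≈ lat 41.7°, lon 8.1°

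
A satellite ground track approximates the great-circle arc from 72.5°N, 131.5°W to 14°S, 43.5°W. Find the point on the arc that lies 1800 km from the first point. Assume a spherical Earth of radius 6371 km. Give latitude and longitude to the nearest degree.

≈ 65°N, 90°W

Write both endpoints as unit vectors p₁, p₂ with components (cos φ cos λ, cos φ sin λ, sin φ).
The central angle between the endpoints is δ = arccos(p₁·p₂) ≈ 1.793 rad (102.7°). The total great-circle distance is δ·R ≈ 1.793 × 6371 ≈ 11424 km, so the target fraction is f = 1800/11424 ≈ 0.158.
Interpolate at f ≈ 0.158 with slerp weights a = sin((1−f)δ)/sin δ ≈ 1.023, b = sin(fδ)/sin δ ≈ 0.286.
p = a·p₁ + b·p₂ ≈ (-0.003, -0.421, 0.907); φ = arcsin(p_z) ≈ 65.08°, λ = atan2(p_y, p_x) ≈ -90.37°.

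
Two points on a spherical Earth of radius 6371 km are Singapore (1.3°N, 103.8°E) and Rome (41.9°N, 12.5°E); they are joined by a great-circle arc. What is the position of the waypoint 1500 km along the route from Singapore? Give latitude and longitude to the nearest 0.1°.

≈ 10.2°N, 93.6°E

The haversine formula gives a central angle δ ≈ 1.573 rad (90.1°) between the endpoints. The total great-circle distance is δ·R ≈ 1.573 × 6371 ≈ 10019 km, so the target fraction is f = 1500/10019 ≈ 0.150.
Interpolate at f ≈ 0.150 with slerp weights a = sin((1−f)δ)/sin δ ≈ 0.973, b = sin(fδ)/sin δ ≈ 0.233.
p = a·p₁ + b·p₂ ≈ (-0.062, 0.982, 0.178); φ = arcsin(p_z) ≈ 10.25°, λ = atan2(p_y, p_x) ≈ 93.64°.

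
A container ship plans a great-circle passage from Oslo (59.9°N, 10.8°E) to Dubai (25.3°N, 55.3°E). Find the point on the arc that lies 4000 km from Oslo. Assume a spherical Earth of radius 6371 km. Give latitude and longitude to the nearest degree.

From cos δ = sin φ₁ sin φ₂ + cos φ₁ cos φ₂ cos Δλ, the central angle is δ ≈ 0.805 rad (46.1°). The total great-circle distance is δ·R ≈ 0.805 × 6371 ≈ 5129 km, so the target fraction is f = 4000/5129 ≈ 0.780.
Interpolate at f ≈ 0.780 with slerp weights a = sin((1−f)δ)/sin δ ≈ 0.244, b = sin(fδ)/sin δ ≈ 0.815.
p = a·p₁ + b·p₂ ≈ (0.540, 0.629, 0.560); φ = arcsin(p_z) ≈ 34.04°, λ = atan2(p_y, p_x) ≈ 49.35°.

≈ 34°N, 49°E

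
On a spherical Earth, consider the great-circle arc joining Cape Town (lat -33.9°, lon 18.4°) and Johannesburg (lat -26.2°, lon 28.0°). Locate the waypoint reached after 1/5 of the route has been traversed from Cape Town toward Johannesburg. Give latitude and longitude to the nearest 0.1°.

From cos δ = sin φ₁ sin φ₂ + cos φ₁ cos φ₂ cos Δλ, the central angle is δ ≈ 0.198 rad (11.3°).
Interpolate at f = 1/5 with slerp weights a = sin((1−f)δ)/sin δ ≈ 0.802, b = sin(fδ)/sin δ ≈ 0.201.
p = a·p₁ + b·p₂ ≈ (0.791, 0.295, -0.536); φ = arcsin(p_z) ≈ -32.42°, λ = atan2(p_y, p_x) ≈ 20.44°.

≈ lat -32.4°, lon 20.4°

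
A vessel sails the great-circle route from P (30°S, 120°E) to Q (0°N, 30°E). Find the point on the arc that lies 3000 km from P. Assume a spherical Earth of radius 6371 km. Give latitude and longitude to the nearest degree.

≈ (26°S, 90°E)

Write both endpoints as unit vectors p₁, p₂ with components (cos φ cos λ, cos φ sin λ, sin φ).
The central angle between the endpoints is δ = arccos(p₁·p₂) ≈ 1.571 rad (90.0°). The total great-circle distance is δ·R ≈ 1.571 × 6371 ≈ 10008 km, so the target fraction is f = 3000/10008 ≈ 0.300.
Interpolate at f ≈ 0.300 with slerp weights a = sin((1−f)δ)/sin δ ≈ 0.891, b = sin(fδ)/sin δ ≈ 0.454.
p = a·p₁ + b·p₂ ≈ (0.007, 0.895, -0.446); φ = arcsin(p_z) ≈ -26.46°, λ = atan2(p_y, p_x) ≈ 89.55°.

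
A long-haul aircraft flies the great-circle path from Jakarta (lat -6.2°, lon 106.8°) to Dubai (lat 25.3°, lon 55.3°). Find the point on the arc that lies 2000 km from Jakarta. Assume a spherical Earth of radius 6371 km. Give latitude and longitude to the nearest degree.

≈ lat 4°, lon 92°

From cos δ = sin φ₁ sin φ₂ + cos φ₁ cos φ₂ cos Δλ, the central angle is δ ≈ 1.032 rad (59.1°). The total great-circle distance is δ·R ≈ 1.032 × 6371 ≈ 6573 km, so the target fraction is f = 2000/6573 ≈ 0.304.
Interpolate at f ≈ 0.304 with slerp weights a = sin((1−f)δ)/sin δ ≈ 0.766, b = sin(fδ)/sin δ ≈ 0.360.
p = a·p₁ + b·p₂ ≈ (-0.035, 0.997, 0.071); φ = arcsin(p_z) ≈ 4.07°, λ = atan2(p_y, p_x) ≈ 92.01°.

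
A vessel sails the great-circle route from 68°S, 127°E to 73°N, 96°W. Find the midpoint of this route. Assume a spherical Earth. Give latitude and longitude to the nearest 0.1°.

≈ 6.5°N, 178.1°E

Write both endpoints as unit vectors p₁, p₂ with components (cos φ cos λ, cos φ sin λ, sin φ).
The central angle between the endpoints is δ = arccos(p₁·p₂) ≈ 2.883 rad (165.2°).
Interpolate at f = 1/2 with slerp weights a = sin((1−f)δ)/sin δ ≈ 3.879, b = sin(fδ)/sin δ ≈ 3.879.
p = a·p₁ + b·p₂ ≈ (-0.993, 0.033, 0.113); φ = arcsin(p_z) ≈ 6.49°, λ = atan2(p_y, p_x) ≈ 178.12°.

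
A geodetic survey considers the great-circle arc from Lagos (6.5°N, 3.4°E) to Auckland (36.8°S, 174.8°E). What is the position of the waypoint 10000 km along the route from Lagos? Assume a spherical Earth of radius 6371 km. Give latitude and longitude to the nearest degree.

≈ 75°S, 68°E

Write both endpoints as unit vectors p₁, p₂ with components (cos φ cos λ, cos φ sin λ, sin φ).
The central angle between the endpoints is δ = arccos(p₁·p₂) ≈ 2.595 rad (148.7°). The total great-circle distance is δ·R ≈ 2.595 × 6371 ≈ 16535 km, so the target fraction is f = 10000/16535 ≈ 0.605.
Interpolate at f ≈ 0.605 with slerp weights a = sin((1−f)δ)/sin δ ≈ 1.646, b = sin(fδ)/sin δ ≈ 1.925.
p = a·p₁ + b·p₂ ≈ (0.097, 0.237, -0.967); φ = arcsin(p_z) ≈ -75.17°, λ = atan2(p_y, p_x) ≈ 67.62°.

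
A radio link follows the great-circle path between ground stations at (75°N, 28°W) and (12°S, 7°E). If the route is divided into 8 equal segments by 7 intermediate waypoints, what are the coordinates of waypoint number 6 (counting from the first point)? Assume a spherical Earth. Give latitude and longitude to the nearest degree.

≈ (10°N, 4°E)

Write both endpoints as unit vectors p₁, p₂ with components (cos φ cos λ, cos φ sin λ, sin φ).
The central angle between the endpoints is δ = arccos(p₁·p₂) ≈ 1.564 rad (89.6°).
Interpolate at f = 6/8 with slerp weights a = sin((1−f)δ)/sin δ ≈ 0.381, b = sin(fδ)/sin δ ≈ 0.922.
p = a·p₁ + b·p₂ ≈ (0.982, 0.064, 0.176); φ = arcsin(p_z) ≈ 10.17°, λ = atan2(p_y, p_x) ≈ 3.70°.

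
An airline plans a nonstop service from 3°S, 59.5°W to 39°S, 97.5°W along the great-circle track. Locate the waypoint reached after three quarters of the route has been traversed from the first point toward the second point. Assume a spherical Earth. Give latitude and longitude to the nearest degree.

≈ 31°S, 86°W

From cos δ = sin φ₁ sin φ₂ + cos φ₁ cos φ₂ cos Δλ, the central angle is δ ≈ 0.870 rad (49.9°).
Interpolate at f = 3/4 with slerp weights a = sin((1−f)δ)/sin δ ≈ 0.282, b = sin(fδ)/sin δ ≈ 0.794.
p = a·p₁ + b·p₂ ≈ (0.063, -0.855, -0.515); φ = arcsin(p_z) ≈ -30.98°, λ = atan2(p_y, p_x) ≈ -85.82°.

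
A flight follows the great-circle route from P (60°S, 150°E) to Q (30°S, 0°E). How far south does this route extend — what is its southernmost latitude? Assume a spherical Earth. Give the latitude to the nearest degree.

≈ 77°S

The great circle lies in the plane with unit normal n̂ = (p₁ × p₂)/|p₁ × p₂|.
Here n̂_z ≈ -0.217; the vertex latitude is φ_max = arccos|n̂_z| ≈ 77.5°.
Check via Clairaut: cos φ_max = |cos φ₁| · sin C = cos(60.0°)·sin(154.3°) ≈ 0.217, again giving ≈ 77.5°.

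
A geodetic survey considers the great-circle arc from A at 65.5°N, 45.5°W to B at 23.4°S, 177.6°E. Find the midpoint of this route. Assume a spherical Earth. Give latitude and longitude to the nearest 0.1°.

Write both endpoints as unit vectors p₁, p₂ with components (cos φ cos λ, cos φ sin λ, sin φ).
The central angle between the endpoints is δ = arccos(p₁·p₂) ≈ 2.264 rad (129.7°).
Interpolate at f = 1/2 with slerp weights a = sin((1−f)δ)/sin δ ≈ 1.177, b = sin(fδ)/sin δ ≈ 1.177.
p = a·p₁ + b·p₂ ≈ (-0.737, -0.303, 0.604); φ = arcsin(p_z) ≈ 37.14°, λ = atan2(p_y, p_x) ≈ -157.66°.

≈ 37.1°N, 157.7°W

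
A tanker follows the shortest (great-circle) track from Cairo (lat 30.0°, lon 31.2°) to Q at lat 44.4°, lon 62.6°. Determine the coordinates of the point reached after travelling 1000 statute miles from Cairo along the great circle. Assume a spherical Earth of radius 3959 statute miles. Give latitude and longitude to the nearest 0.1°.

≈ lat 38.3°, lon 45.5°

Write both endpoints as unit vectors p₁, p₂ with components (cos φ cos λ, cos φ sin λ, sin φ).
The central angle between the endpoints is δ = arccos(p₁·p₂) ≈ 0.499 rad (28.6°). The total great-circle distance is δ·R ≈ 0.499 × 3959 ≈ 1976 mi, so the target fraction is f = 1000/1976 ≈ 0.506.
Interpolate at f ≈ 0.506 with slerp weights a = sin((1−f)δ)/sin δ ≈ 0.510, b = sin(fδ)/sin δ ≈ 0.522.
p = a·p₁ + b·p₂ ≈ (0.549, 0.560, 0.620); φ = arcsin(p_z) ≈ 38.33°, λ = atan2(p_y, p_x) ≈ 45.54°.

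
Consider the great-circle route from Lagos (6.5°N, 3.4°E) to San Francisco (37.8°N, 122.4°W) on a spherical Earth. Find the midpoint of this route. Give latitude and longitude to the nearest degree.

Convert each endpoint to a unit vector on the sphere (x = cos φ cos λ, y = cos φ sin λ, z = sin φ).
The central angle between the endpoints is δ = arccos(p₁·p₂) ≈ 1.971 rad (112.9°).
Interpolate at f = 1/2 with slerp weights a = sin((1−f)δ)/sin δ ≈ 0.905, b = sin(fδ)/sin δ ≈ 0.905.
p = a·p₁ + b·p₂ ≈ (0.515, -0.551, 0.657); φ = arcsin(p_z) ≈ 41.10°, λ = atan2(p_y, p_x) ≈ -46.94°.

≈ (41°N, 47°W)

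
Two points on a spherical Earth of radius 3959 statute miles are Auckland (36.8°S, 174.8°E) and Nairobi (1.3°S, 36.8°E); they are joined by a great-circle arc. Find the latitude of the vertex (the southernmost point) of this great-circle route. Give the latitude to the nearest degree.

The great circle lies in the plane with unit normal n̂ = (p₁ × p₂)/|p₁ × p₂|.
Here n̂_z ≈ -0.658; the vertex latitude is φ_max = arccos|n̂_z| ≈ 48.8°.

≈ 49°S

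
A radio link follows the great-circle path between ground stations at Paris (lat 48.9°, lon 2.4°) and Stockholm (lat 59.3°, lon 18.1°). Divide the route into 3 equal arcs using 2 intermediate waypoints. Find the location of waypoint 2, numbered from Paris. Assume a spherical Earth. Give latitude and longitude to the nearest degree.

From cos δ = sin φ₁ sin φ₂ + cos φ₁ cos φ₂ cos Δλ, the central angle is δ ≈ 0.241 rad (13.8°).
Interpolate at f = 2/3 with slerp weights a = sin((1−f)δ)/sin δ ≈ 0.336, b = sin(fδ)/sin δ ≈ 0.670.
p = a·p₁ + b·p₂ ≈ (0.546, 0.116, 0.830); φ = arcsin(p_z) ≈ 56.07°, λ = atan2(p_y, p_x) ≈ 11.95°.

≈ lat 56°, lon 12°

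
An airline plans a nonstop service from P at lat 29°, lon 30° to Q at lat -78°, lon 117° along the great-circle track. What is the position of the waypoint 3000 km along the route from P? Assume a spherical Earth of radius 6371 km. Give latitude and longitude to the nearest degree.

Write both endpoints as unit vectors p₁, p₂ with components (cos φ cos λ, cos φ sin λ, sin φ).
The central angle between the endpoints is δ = arccos(p₁·p₂) ≈ 2.054 rad (117.7°). The total great-circle distance is δ·R ≈ 2.054 × 6371 ≈ 13087 km, so the target fraction is f = 3000/13087 ≈ 0.229.
Interpolate at f ≈ 0.229 with slerp weights a = sin((1−f)δ)/sin δ ≈ 1.129, b = sin(fδ)/sin δ ≈ 0.512.
p = a·p₁ + b·p₂ ≈ (0.807, 0.589, 0.046); φ = arcsin(p_z) ≈ 2.65°, λ = atan2(p_y, p_x) ≈ 36.11°.

≈ lat 3°, lon 36°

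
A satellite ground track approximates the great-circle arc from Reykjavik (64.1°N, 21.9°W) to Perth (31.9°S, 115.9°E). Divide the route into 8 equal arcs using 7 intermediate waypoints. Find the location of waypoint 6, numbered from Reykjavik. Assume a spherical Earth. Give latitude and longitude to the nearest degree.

≈ 0°N, 101°E

From cos δ = sin φ₁ sin φ₂ + cos φ₁ cos φ₂ cos Δλ, the central angle is δ ≈ 2.419 rad (138.6°).
Interpolate at f = 6/8 with slerp weights a = sin((1−f)δ)/sin δ ≈ 0.860, b = sin(fδ)/sin δ ≈ 1.467.
p = a·p₁ + b·p₂ ≈ (-0.196, 0.981, -0.002); φ = arcsin(p_z) ≈ -0.12°, λ = atan2(p_y, p_x) ≈ 101.29°.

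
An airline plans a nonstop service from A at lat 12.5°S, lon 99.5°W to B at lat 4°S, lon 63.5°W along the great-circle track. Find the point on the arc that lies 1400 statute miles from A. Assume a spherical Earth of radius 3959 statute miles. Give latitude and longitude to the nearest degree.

Convert each endpoint to a unit vector on the sphere (x = cos φ cos λ, y = cos φ sin λ, z = sin φ).
The central angle between the endpoints is δ = arccos(p₁·p₂) ≈ 0.638 rad (36.6°). The total great-circle distance is δ·R ≈ 0.638 × 3959 ≈ 2528 mi, so the target fraction is f = 1400/2528 ≈ 0.554.
Interpolate at f ≈ 0.554 with slerp weights a = sin((1−f)δ)/sin δ ≈ 0.472, b = sin(fδ)/sin δ ≈ 0.581.
p = a·p₁ + b·p₂ ≈ (0.183, -0.973, -0.143); φ = arcsin(p_z) ≈ -8.20°, λ = atan2(p_y, p_x) ≈ -79.36°.

≈ lat 8°S, lon 79°W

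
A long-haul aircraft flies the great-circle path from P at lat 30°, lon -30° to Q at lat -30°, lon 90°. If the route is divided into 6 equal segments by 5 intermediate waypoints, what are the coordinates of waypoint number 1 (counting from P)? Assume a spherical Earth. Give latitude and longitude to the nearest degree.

Convert each endpoint to a unit vector on the sphere (x = cos φ cos λ, y = cos φ sin λ, z = sin φ).
The central angle between the endpoints is δ = arccos(p₁·p₂) ≈ 2.246 rad (128.7°).
Interpolate at f = 1/6 with slerp weights a = sin((1−f)δ)/sin δ ≈ 1.224, b = sin(fδ)/sin δ ≈ 0.468.
p = a·p₁ + b·p₂ ≈ (0.918, -0.124, 0.378); φ = arcsin(p_z) ≈ 22.18°, λ = atan2(p_y, p_x) ≈ -7.71°.

≈ lat 22°, lon -8°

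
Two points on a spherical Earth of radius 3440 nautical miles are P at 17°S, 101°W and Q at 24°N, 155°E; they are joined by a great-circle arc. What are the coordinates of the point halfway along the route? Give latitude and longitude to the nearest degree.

Write both endpoints as unit vectors p₁, p₂ with components (cos φ cos λ, cos φ sin λ, sin φ).
The central angle between the endpoints is δ = arccos(p₁·p₂) ≈ 1.907 rad (109.3°).
Interpolate at f = 1/2 with slerp weights a = sin((1−f)δ)/sin δ ≈ 0.864, b = sin(fδ)/sin δ ≈ 0.864.
p = a·p₁ + b·p₂ ≈ (-0.873, -0.478, 0.099); φ = arcsin(p_z) ≈ 5.67°, λ = atan2(p_y, p_x) ≈ -151.32°.

≈ 6°N, 151°W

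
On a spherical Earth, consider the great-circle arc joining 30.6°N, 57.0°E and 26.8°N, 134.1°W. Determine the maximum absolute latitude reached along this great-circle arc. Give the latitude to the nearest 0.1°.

The great circle lies in the plane with unit normal n̂ = (p₁ × p₂)/|p₁ × p₂|.
Here n̂_z ≈ +0.174; the vertex latitude is φ_max = arccos|n̂_z| ≈ 80.0°.

≈ 80.0°N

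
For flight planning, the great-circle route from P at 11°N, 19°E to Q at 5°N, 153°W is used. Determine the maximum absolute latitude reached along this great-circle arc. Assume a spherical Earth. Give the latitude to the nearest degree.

The great circle lies in the plane with unit normal n̂ = (p₁ × p₂)/|p₁ × p₂|.
Here n̂_z ≈ -0.443; the vertex latitude is φ_max = arccos|n̂_z| ≈ 63.7°.
Check via Clairaut: cos φ_max = |cos φ₁| · sin C = cos(11.0°)·sin(26.9°) ≈ 0.443, again giving ≈ 63.7°.

≈ 64°N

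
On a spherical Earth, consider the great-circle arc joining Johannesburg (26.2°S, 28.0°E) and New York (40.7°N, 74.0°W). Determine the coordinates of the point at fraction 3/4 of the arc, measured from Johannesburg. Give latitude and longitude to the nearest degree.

≈ (29°N, 42°W)

Convert each endpoint to a unit vector on the sphere (x = cos φ cos λ, y = cos φ sin λ, z = sin φ).
The central angle between the endpoints is δ = arccos(p₁·p₂) ≈ 2.015 rad (115.4°).
Interpolate at f = 3/4 with slerp weights a = sin((1−f)δ)/sin δ ≈ 0.534, b = sin(fδ)/sin δ ≈ 1.105.
p = a·p₁ + b·p₂ ≈ (0.654, -0.580, 0.485); φ = arcsin(p_z) ≈ 29.00°, λ = atan2(p_y, p_x) ≈ -41.57°.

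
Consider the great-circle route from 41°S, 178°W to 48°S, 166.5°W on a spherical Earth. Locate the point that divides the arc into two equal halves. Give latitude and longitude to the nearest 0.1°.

≈ 44.6°S, 172.6°W

Convert each endpoint to a unit vector on the sphere (x = cos φ cos λ, y = cos φ sin λ, z = sin φ).
The central angle between the endpoints is δ = arccos(p₁·p₂) ≈ 0.188 rad (10.8°).
Interpolate at f = 1/2 with slerp weights a = sin((1−f)δ)/sin δ ≈ 0.502, b = sin(fδ)/sin δ ≈ 0.502.
p = a·p₁ + b·p₂ ≈ (-0.706, -0.092, -0.703); φ = arcsin(p_z) ≈ -44.64°, λ = atan2(p_y, p_x) ≈ -172.60°.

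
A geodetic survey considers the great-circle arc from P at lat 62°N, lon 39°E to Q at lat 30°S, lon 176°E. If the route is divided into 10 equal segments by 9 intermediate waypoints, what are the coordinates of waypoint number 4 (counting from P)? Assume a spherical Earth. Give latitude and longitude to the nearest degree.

Write both endpoints as unit vectors p₁, p₂ with components (cos φ cos λ, cos φ sin λ, sin φ).
The central angle between the endpoints is δ = arccos(p₁·p₂) ≈ 2.402 rad (137.6°).
Interpolate at f = 4/10 with slerp weights a = sin((1−f)δ)/sin δ ≈ 1.471, b = sin(fδ)/sin δ ≈ 1.216.
p = a·p₁ + b·p₂ ≈ (-0.514, 0.508, 0.691); φ = arcsin(p_z) ≈ 43.72°, λ = atan2(p_y, p_x) ≈ 135.32°.

≈ lat 44°N, lon 135°E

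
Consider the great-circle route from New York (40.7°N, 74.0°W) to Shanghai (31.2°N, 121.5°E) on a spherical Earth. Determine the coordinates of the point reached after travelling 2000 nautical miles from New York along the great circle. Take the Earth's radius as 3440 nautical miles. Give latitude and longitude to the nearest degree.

≈ 72°N, 99°W

Convert each endpoint to a unit vector on the sphere (x = cos φ cos λ, y = cos φ sin λ, z = sin φ).
The central angle between the endpoints is δ = arccos(p₁·p₂) ≈ 1.862 rad (106.7°). The total great-circle distance is δ·R ≈ 1.862 × 3440 ≈ 6405 nmi, so the target fraction is f = 2000/6405 ≈ 0.312.
Interpolate at f ≈ 0.312 with slerp weights a = sin((1−f)δ)/sin δ ≈ 1.000, b = sin(fδ)/sin δ ≈ 0.573.
p = a·p₁ + b·p₂ ≈ (-0.047, -0.311, 0.949); φ = arcsin(p_z) ≈ 71.68°, λ = atan2(p_y, p_x) ≈ -98.63°.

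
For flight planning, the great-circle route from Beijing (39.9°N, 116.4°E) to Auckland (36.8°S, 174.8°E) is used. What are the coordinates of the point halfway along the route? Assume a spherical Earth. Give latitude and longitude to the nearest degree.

≈ 2°N, 146°E

From cos δ = sin φ₁ sin φ₂ + cos φ₁ cos φ₂ cos Δλ, the central angle is δ ≈ 1.633 rad (93.6°).
Interpolate at f = 1/2 with slerp weights a = sin((1−f)δ)/sin δ ≈ 0.730, b = sin(fδ)/sin δ ≈ 0.730.
p = a·p₁ + b·p₂ ≈ (-0.831, 0.555, 0.031); φ = arcsin(p_z) ≈ 1.78°, λ = atan2(p_y, p_x) ≈ 146.29°.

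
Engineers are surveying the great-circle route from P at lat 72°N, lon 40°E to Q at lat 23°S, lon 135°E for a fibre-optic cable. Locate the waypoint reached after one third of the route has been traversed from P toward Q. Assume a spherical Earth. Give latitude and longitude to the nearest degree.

≈ lat 48°N, lon 106°E

Write both endpoints as unit vectors p₁, p₂ with components (cos φ cos λ, cos φ sin λ, sin φ).
The central angle between the endpoints is δ = arccos(p₁·p₂) ≈ 1.978 rad (113.4°).
Interpolate at f = 1/3 with slerp weights a = sin((1−f)δ)/sin δ ≈ 1.055, b = sin(fδ)/sin δ ≈ 0.667.
p = a·p₁ + b·p₂ ≈ (-0.185, 0.644, 0.742); φ = arcsin(p_z) ≈ 47.94°, λ = atan2(p_y, p_x) ≈ 106.00°.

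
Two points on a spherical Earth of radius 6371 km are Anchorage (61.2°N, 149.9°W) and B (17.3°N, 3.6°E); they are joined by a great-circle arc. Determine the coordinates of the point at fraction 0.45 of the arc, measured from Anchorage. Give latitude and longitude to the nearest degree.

≈ (68°N, 25°W)

Write both endpoints as unit vectors p₁, p₂ with components (cos φ cos λ, cos φ sin λ, sin φ).
The central angle between the endpoints is δ = arccos(p₁·p₂) ≈ 1.722 rad (98.7°).
Interpolate at f = 0.45 with slerp weights a = sin((1−f)δ)/sin δ ≈ 0.821, b = sin(fδ)/sin δ ≈ 0.708.
p = a·p₁ + b·p₂ ≈ (0.332, -0.156, 0.930); φ = arcsin(p_z) ≈ 68.47°, λ = atan2(p_y, p_x) ≈ -25.15°.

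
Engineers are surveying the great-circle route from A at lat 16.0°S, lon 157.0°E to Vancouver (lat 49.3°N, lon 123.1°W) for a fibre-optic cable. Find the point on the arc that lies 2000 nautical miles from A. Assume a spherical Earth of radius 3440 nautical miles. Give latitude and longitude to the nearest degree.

≈ lat 10°N, lon 178°E

The haversine formula gives a central angle δ ≈ 1.670 rad (95.7°) between the endpoints. The total great-circle distance is δ·R ≈ 1.670 × 3440 ≈ 5745 nmi, so the target fraction is f = 2000/5745 ≈ 0.348.
Interpolate at f ≈ 0.348 with slerp weights a = sin((1−f)δ)/sin δ ≈ 0.890, b = sin(fδ)/sin δ ≈ 0.552.
p = a·p₁ + b·p₂ ≈ (-0.984, 0.033, 0.173); φ = arcsin(p_z) ≈ 9.96°, λ = atan2(p_y, p_x) ≈ 178.08°.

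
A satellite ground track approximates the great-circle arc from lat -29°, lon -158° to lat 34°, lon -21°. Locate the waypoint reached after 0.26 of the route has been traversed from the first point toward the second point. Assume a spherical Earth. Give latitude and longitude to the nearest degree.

≈ lat -12°, lon -122°

From cos δ = sin φ₁ sin φ₂ + cos φ₁ cos φ₂ cos Δλ, the central angle is δ ≈ 2.500 rad (143.3°).
Interpolate at f = 0.26 with slerp weights a = sin((1−f)δ)/sin δ ≈ 1.607, b = sin(fδ)/sin δ ≈ 1.012.
p = a·p₁ + b·p₂ ≈ (-0.520, -0.827, -0.213); φ = arcsin(p_z) ≈ -12.31°, λ = atan2(p_y, p_x) ≈ -122.15°.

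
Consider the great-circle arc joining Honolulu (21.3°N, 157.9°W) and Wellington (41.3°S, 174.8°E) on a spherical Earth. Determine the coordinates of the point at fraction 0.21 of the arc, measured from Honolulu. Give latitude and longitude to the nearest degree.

≈ 8°N, 163°W

Convert each endpoint to a unit vector on the sphere (x = cos φ cos λ, y = cos φ sin λ, z = sin φ).
The central angle between the endpoints is δ = arccos(p₁·p₂) ≈ 1.179 rad (67.5°).
Interpolate at f = 0.21 with slerp weights a = sin((1−f)δ)/sin δ ≈ 0.868, b = sin(fδ)/sin δ ≈ 0.265.
p = a·p₁ + b·p₂ ≈ (-0.948, -0.286, 0.140); φ = arcsin(p_z) ≈ 8.07°, λ = atan2(p_y, p_x) ≈ -163.19°.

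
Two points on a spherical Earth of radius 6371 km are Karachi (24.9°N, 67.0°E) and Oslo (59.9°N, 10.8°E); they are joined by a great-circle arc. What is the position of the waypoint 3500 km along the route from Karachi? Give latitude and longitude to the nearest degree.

Write both endpoints as unit vectors p₁, p₂ with components (cos φ cos λ, cos φ sin λ, sin φ).
The central angle between the endpoints is δ = arccos(p₁·p₂) ≈ 0.905 rad (51.9°). The total great-circle distance is δ·R ≈ 0.905 × 6371 ≈ 5769 km, so the target fraction is f = 3500/5769 ≈ 0.607.
Interpolate at f ≈ 0.607 with slerp weights a = sin((1−f)δ)/sin δ ≈ 0.443, b = sin(fδ)/sin δ ≈ 0.664.
p = a·p₁ + b·p₂ ≈ (0.484, 0.432, 0.761); φ = arcsin(p_z) ≈ 49.53°, λ = atan2(p_y, p_x) ≈ 41.77°.

≈ (50°N, 42°E)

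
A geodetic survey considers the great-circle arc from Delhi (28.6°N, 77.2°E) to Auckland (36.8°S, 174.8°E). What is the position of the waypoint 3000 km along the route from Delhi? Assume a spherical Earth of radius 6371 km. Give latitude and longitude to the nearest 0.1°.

The haversine formula gives a central angle δ ≈ 1.960 rad (112.3°) between the endpoints. The total great-circle distance is δ·R ≈ 1.960 × 6371 ≈ 12489 km, so the target fraction is f = 3000/12489 ≈ 0.240.
Interpolate at f ≈ 0.240 with slerp weights a = sin((1−f)δ)/sin δ ≈ 1.077, b = sin(fδ)/sin δ ≈ 0.490.
p = a·p₁ + b·p₂ ≈ (-0.181, 0.958, 0.222); φ = arcsin(p_z) ≈ 12.82°, λ = atan2(p_y, p_x) ≈ 100.73°.

≈ (12.8°N, 100.7°E)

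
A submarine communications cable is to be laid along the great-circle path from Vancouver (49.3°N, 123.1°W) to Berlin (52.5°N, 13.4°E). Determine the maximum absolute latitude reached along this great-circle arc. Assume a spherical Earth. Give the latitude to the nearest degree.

≈ 73°N

The great circle lies in the plane with unit normal n̂ = (p₁ × p₂)/|p₁ × p₂|.
Here n̂_z ≈ +0.288; the vertex latitude is φ_max = arccos|n̂_z| ≈ 73.3°.
Check via Clairaut: cos φ_max = |cos φ₁| · sin C = cos(49.3°)·sin(26.2°) ≈ 0.288, again giving ≈ 73.3°.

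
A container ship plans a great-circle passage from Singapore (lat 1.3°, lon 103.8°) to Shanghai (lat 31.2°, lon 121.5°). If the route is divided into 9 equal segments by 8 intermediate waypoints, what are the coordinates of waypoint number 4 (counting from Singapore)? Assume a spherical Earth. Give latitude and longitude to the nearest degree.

≈ lat 15°, lon 111°

From cos δ = sin φ₁ sin φ₂ + cos φ₁ cos φ₂ cos Δλ, the central angle is δ ≈ 0.598 rad (34.3°).
Interpolate at f = 4/9 with slerp weights a = sin((1−f)δ)/sin δ ≈ 0.579, b = sin(fδ)/sin δ ≈ 0.467.
p = a·p₁ + b·p₂ ≈ (-0.347, 0.903, 0.255); φ = arcsin(p_z) ≈ 14.76°, λ = atan2(p_y, p_x) ≈ 111.01°.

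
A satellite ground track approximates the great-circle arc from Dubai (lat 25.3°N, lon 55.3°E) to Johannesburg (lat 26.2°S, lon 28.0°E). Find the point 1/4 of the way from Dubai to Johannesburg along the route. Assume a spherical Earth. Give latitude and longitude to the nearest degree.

Convert each endpoint to a unit vector on the sphere (x = cos φ cos λ, y = cos φ sin λ, z = sin φ).
The central angle between the endpoints is δ = arccos(p₁·p₂) ≈ 1.010 rad (57.8°).
Interpolate at f = 1/4 with slerp weights a = sin((1−f)δ)/sin δ ≈ 0.811, b = sin(fδ)/sin δ ≈ 0.295.
p = a·p₁ + b·p₂ ≈ (0.651, 0.727, 0.216); φ = arcsin(p_z) ≈ 12.50°, λ = atan2(p_y, p_x) ≈ 48.16°.

≈ lat 13°N, lon 48°E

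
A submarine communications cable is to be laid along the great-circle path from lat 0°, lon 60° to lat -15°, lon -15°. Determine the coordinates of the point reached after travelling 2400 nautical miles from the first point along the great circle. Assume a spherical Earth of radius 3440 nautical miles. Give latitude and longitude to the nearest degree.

≈ lat -10°, lon 21°

Convert each endpoint to a unit vector on the sphere (x = cos φ cos λ, y = cos φ sin λ, z = sin φ).
The central angle between the endpoints is δ = arccos(p₁·p₂) ≈ 1.318 rad (75.5°). The total great-circle distance is δ·R ≈ 1.318 × 3440 ≈ 4534 nmi, so the target fraction is f = 2400/4534 ≈ 0.529.
Interpolate at f ≈ 0.529 with slerp weights a = sin((1−f)δ)/sin δ ≈ 0.600, b = sin(fδ)/sin δ ≈ 0.664.
p = a·p₁ + b·p₂ ≈ (0.919, 0.354, -0.172); φ = arcsin(p_z) ≈ -9.89°, λ = atan2(p_y, p_x) ≈ 21.07°.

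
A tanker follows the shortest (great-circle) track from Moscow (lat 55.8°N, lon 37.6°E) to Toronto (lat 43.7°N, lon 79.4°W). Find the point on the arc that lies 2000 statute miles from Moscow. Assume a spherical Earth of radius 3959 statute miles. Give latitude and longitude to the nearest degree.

≈ lat 67°N, lon 21°W

Convert each endpoint to a unit vector on the sphere (x = cos φ cos λ, y = cos φ sin λ, z = sin φ).
The central angle between the endpoints is δ = arccos(p₁·p₂) ≈ 1.173 rad (67.2°). The total great-circle distance is δ·R ≈ 1.173 × 3959 ≈ 4646 mi, so the target fraction is f = 2000/4646 ≈ 0.430.
Interpolate at f ≈ 0.430 with slerp weights a = sin((1−f)δ)/sin δ ≈ 0.672, b = sin(fδ)/sin δ ≈ 0.525.
p = a·p₁ + b·p₂ ≈ (0.369, -0.143, 0.918); φ = arcsin(p_z) ≈ 66.70°, λ = atan2(p_y, p_x) ≈ -21.11°.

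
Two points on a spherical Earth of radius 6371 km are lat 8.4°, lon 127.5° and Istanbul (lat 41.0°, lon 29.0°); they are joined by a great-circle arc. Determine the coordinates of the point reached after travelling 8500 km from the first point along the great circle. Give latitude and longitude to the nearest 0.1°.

≈ lat 42.4°, lon 48.2°

Convert each endpoint to a unit vector on the sphere (x = cos φ cos λ, y = cos φ sin λ, z = sin φ).
The central angle between the endpoints is δ = arccos(p₁·p₂) ≈ 1.585 rad (90.8°). The total great-circle distance is δ·R ≈ 1.585 × 6371 ≈ 10100 km, so the target fraction is f = 8500/10100 ≈ 0.842.
Interpolate at f ≈ 0.842 with slerp weights a = sin((1−f)δ)/sin δ ≈ 0.249, b = sin(fδ)/sin δ ≈ 0.972.
p = a·p₁ + b·p₂ ≈ (0.492, 0.551, 0.674); φ = arcsin(p_z) ≈ 42.39°, λ = atan2(p_y, p_x) ≈ 48.22°.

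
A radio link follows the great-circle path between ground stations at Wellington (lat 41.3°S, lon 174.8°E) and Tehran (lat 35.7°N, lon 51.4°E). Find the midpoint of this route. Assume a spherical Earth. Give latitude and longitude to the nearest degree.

≈ lat 6°S, lon 109°E

Write both endpoints as unit vectors p₁, p₂ with components (cos φ cos λ, cos φ sin λ, sin φ).
The central angle between the endpoints is δ = arccos(p₁·p₂) ≈ 2.376 rad (136.1°).
Interpolate at f = 1/2 with slerp weights a = sin((1−f)δ)/sin δ ≈ 1.339, b = sin(fδ)/sin δ ≈ 1.339.
p = a·p₁ + b·p₂ ≈ (-0.323, 0.941, -0.102); φ = arcsin(p_z) ≈ -5.87°, λ = atan2(p_y, p_x) ≈ 108.97°.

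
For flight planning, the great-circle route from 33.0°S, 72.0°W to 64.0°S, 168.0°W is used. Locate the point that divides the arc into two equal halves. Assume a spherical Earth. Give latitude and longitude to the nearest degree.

≈ 58°S, 101°W

Write both endpoints as unit vectors p₁, p₂ with components (cos φ cos λ, cos φ sin λ, sin φ).
The central angle between the endpoints is δ = arccos(p₁·p₂) ≈ 1.103 rad (63.2°).
Interpolate at f = 1/2 with slerp weights a = sin((1−f)δ)/sin δ ≈ 0.587, b = sin(fδ)/sin δ ≈ 0.587.
p = a·p₁ + b·p₂ ≈ (-0.100, -0.522, -0.847); φ = arcsin(p_z) ≈ -57.92°, λ = atan2(p_y, p_x) ≈ -100.81°.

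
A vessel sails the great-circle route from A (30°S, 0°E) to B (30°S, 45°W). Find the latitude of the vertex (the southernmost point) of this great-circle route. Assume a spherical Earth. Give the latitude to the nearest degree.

The great circle lies in the plane with unit normal n̂ = (p₁ × p₂)/|p₁ × p₂|.
Here n̂_z ≈ -0.848; the vertex latitude is φ_max = arccos|n̂_z| ≈ 32.0°.
Check via Clairaut: cos φ_max = |cos φ₁| · sin C = cos(30.0°)·sin(101.7°) ≈ 0.848, again giving ≈ 32.0°.

≈ 32°S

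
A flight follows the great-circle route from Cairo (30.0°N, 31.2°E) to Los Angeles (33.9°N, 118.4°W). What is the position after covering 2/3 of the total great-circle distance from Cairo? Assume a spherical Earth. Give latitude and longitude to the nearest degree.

From cos δ = sin φ₁ sin φ₂ + cos φ₁ cos φ₂ cos Δλ, the central angle is δ ≈ 1.919 rad (109.9°).
Interpolate at f = 2/3 with slerp weights a = sin((1−f)δ)/sin δ ≈ 0.635, b = sin(fδ)/sin δ ≈ 1.019.
p = a·p₁ + b·p₂ ≈ (0.068, -0.459, 0.886); φ = arcsin(p_z) ≈ 62.35°, λ = atan2(p_y, p_x) ≈ -81.56°.

≈ 62°N, 82°W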